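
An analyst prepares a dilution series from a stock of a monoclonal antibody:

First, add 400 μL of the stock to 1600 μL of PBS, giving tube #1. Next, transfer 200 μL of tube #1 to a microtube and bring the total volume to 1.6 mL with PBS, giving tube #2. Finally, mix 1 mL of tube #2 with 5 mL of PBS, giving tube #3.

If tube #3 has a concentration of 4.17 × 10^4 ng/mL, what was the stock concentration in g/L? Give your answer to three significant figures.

Step 1: 400 μL + 1600 μL = 2000 μL total → factor 2000/400 = 5
Step 2: 200 μL brought to 1.6 mL → factor 1600/200 = 8
Step 3: 1 mL + 5 mL = 6 mL total → factor 6/1 = 6
Overall dilution factor = 5 × 8 × 6 = 240
Stock = 4.17 × 10^4 ng/mL × 240 = 1.001 × 10^7 ng/mL = 10.0 g/L

10.0 g/L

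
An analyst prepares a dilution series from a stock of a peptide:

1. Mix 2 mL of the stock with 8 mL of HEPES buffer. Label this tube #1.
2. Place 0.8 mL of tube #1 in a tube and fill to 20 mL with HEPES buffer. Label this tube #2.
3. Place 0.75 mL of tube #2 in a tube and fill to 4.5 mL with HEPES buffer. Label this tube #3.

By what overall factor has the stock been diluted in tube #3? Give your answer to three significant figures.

Step 1: 2 mL + 8 mL = 10 mL total → factor 10/2 = 5
Step 2: 0.8 mL brought to 20 mL → factor 20/0.8 = 25
Step 3: 0.75 mL brought to 4.5 mL → factor 4.5/0.75 = 6
Overall dilution factor = 5 × 25 × 6 = 750

750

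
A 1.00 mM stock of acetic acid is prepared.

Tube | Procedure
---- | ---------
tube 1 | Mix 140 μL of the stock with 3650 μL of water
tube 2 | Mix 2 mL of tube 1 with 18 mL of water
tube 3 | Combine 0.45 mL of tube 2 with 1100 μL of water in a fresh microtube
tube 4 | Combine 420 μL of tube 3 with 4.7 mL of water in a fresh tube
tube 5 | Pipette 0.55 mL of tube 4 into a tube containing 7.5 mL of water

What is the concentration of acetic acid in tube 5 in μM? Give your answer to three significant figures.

Step 1: 140 μL + 3650 μL = 3790 μL total → factor 3790/140 = 27.071
Step 2: 2 mL + 18 mL = 20 mL total → factor 20/2 = 10
Step 3: 0.45 mL + 1100 μL = 1.55 mL total → factor 1.55/0.45 = 3.4444
Step 4: 420 μL + 4.7 mL = 5120 μL total → factor 5120/420 = 12.19
Step 5: 0.55 mL + 7.5 mL = 8.05 mL total → factor 8.05/0.55 = 14.636
Overall dilution factor = 27.071 × 10 × 3.4444 × 12.19 × 14.636 = 1.6637 × 10^5
Final = 1.00 mM / 1.6637 × 10^5 = 6.011 × 10^-6 mM = 0.00601 μM

0.00601 μM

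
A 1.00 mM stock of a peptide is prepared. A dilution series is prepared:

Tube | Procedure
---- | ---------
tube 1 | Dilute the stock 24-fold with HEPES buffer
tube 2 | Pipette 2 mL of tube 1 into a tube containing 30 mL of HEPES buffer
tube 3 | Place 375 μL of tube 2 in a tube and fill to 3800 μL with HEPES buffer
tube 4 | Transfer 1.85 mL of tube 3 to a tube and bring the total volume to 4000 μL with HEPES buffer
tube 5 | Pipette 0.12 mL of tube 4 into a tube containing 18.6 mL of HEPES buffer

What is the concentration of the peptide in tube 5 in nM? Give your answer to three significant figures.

0.762 nM

Step 1: 24-fold → factor 24
Step 2: 2 mL + 30 mL = 32 mL total → factor 32/2 = 16
Step 3: 375 μL brought to 3800 μL → factor 3800/375 = 10.133
Step 4: 1.85 mL brought to 4000 μL → factor 4/1.85 = 2.1622
Step 5: 0.12 mL + 18.6 mL = 18.72 mL total → factor 18.72/0.12 = 156
Overall dilution factor = 24 × 16 × 10.133 × 2.1622 × 156 = 1.3125 × 10^6
Final = 1.00 mM / 1.3125 × 10^6 = 7.619 × 10^-7 mM = 0.762 nM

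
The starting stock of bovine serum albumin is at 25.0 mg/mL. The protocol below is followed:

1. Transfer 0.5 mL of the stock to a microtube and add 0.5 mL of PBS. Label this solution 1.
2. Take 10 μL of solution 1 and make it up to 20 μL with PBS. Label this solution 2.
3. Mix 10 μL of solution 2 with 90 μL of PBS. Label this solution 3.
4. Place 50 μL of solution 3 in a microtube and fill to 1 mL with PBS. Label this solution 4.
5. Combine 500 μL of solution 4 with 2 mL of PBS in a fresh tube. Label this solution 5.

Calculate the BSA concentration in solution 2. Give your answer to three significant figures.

6.25 mg/mL

Step 1: 0.5 mL + 0.5 mL = 1 mL total → factor 1/0.5 = 2
Step 2: 10 μL brought to 20 μL → factor 20/10 = 2
Dilution factor through solution 2 = 2 × 2 = 4
[solution 2] = 25.0 mg/mL / 4 = 6.25 mg/mL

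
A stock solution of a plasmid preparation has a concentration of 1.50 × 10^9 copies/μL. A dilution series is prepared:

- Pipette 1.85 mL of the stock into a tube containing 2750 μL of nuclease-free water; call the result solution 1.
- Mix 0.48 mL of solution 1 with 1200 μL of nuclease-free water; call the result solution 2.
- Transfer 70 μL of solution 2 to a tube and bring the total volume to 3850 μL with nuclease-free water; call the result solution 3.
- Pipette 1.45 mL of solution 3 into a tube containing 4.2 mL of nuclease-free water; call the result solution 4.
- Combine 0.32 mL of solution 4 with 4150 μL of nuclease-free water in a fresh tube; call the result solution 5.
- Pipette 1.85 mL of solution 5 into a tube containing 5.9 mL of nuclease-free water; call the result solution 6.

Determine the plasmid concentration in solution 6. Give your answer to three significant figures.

1.37 × 10^4 copies/μL

Step 1: 1.85 mL + 2750 μL = 4.6 mL total → factor 4.6/1.85 = 2.4865
Step 2: 0.48 mL + 1200 μL = 1.68 mL total → factor 1.68/0.48 = 3.5
Step 3: 70 μL brought to 3850 μL → factor 3850/70 = 55
Step 4: 1.45 mL + 4.2 mL = 5.65 mL total → factor 5.65/1.45 = 3.8966
Step 5: 0.32 mL + 4150 μL = 4.47 mL total → factor 4.47/0.32 = 13.969
Step 6: 1.85 mL + 5.9 mL = 7.75 mL total → factor 7.75/1.85 = 4.1892
Overall dilution factor = 2.4865 × 3.5 × 55 × 3.8966 × 13.969 × 4.1892 = 1.0914 × 10^5
Final = 1.50 × 10^9 copies/μL / 1.0914 × 10^5 = 1.37 × 10^4 copies/μL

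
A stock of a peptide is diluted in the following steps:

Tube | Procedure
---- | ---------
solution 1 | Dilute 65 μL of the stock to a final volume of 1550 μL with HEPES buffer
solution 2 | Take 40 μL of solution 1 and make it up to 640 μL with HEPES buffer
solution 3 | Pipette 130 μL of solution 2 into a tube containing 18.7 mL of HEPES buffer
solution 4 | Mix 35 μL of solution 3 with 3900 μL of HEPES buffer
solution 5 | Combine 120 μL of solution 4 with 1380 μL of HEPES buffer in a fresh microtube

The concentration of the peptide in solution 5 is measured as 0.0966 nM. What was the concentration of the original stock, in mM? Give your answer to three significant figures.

7.50 mM

Step 1: 65 μL brought to 1550 μL → factor 1550/65 = 23.846
Step 2: 40 μL brought to 640 μL → factor 640/40 = 16
Step 3: 130 μL + 18.7 mL = 18830 μL total → factor 18830/130 = 144.85
Step 4: 35 μL + 3900 μL = 3935 μL total → factor 3935/35 = 112.43
Step 5: 120 μL + 1380 μL = 1500 μL total → factor 1500/120 = 12.5
Overall dilution factor = 23.846 × 16 × 144.85 × 112.43 × 12.5 = 7.7666 × 10^7
Stock = 0.0966 nM × 7.7666 × 10^7 = 7.503 × 10^6 nM = 7.50 mM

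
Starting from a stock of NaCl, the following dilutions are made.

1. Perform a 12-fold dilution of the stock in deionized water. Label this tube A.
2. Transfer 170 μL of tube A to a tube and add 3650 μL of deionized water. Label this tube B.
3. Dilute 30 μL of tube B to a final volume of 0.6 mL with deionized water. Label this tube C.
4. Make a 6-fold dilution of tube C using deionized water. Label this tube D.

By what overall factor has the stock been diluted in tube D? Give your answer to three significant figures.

Step 1: 12-fold → factor 12
Step 2: 170 μL + 3650 μL = 3820 μL total → factor 3820/170 = 22.471
Step 3: 30 μL brought to 0.6 mL → factor 600/30 = 20
Step 4: 6-fold → factor 6
Overall dilution factor = 12 × 22.471 × 20 × 6 = 32358

3.24 × 10^4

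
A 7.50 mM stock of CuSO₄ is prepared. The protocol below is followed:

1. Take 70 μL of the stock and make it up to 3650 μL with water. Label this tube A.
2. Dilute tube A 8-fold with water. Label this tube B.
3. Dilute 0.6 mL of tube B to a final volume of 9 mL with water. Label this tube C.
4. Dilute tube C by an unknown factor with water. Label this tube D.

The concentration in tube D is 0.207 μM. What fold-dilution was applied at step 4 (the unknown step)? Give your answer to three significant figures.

5.79-fold

Step 1: 70 μL brought to 3650 μL → factor 3650/70 = 52.143
Step 2: 8-fold → factor 8
Step 3: 0.6 mL brought to 9 mL → factor 9/0.6 = 15
Step 4: unknown factor x
Product of known-step factors = 6257.1
Overall factor = 7.50 mM / (0.207 μM) = 36232
x = 36232 / 6257.1 = 5.79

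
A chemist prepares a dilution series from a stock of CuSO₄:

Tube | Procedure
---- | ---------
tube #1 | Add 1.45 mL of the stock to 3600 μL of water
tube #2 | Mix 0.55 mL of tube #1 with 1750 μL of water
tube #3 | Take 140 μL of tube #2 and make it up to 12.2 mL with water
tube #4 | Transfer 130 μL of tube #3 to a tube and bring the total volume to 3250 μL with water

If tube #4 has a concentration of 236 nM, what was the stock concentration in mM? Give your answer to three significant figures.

Step 1: 1.45 mL + 3600 μL = 5.05 mL total → factor 5.05/1.45 = 3.4828
Step 2: 0.55 mL + 1750 μL = 2.3 mL total → factor 2.3/0.55 = 4.1818
Step 3: 140 μL brought to 12.2 mL → factor 12200/140 = 87.143
Step 4: 130 μL brought to 3250 μL → factor 3250/130 = 25
Overall dilution factor = 3.4828 × 4.1818 × 87.143 × 25 = 31729
Stock = 236 nM × 31729 = 7.488 × 10^6 nM = 7.49 mM

7.49 mM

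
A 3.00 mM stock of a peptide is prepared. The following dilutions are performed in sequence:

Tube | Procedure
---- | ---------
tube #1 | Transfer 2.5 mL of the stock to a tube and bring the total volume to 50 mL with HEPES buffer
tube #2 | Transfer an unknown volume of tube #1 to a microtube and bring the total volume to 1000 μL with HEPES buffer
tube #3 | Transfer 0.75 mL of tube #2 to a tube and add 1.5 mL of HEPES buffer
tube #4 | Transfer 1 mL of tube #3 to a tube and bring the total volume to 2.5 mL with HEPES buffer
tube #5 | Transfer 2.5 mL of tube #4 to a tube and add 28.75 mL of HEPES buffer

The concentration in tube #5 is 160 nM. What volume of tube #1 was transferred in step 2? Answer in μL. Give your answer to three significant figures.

100 μL

Step 1: 2.5 mL brought to 50 mL → factor 50/2.5 = 20
Step 2: v brought to 1000 μL → factor = 1000 μL/v
Step 3: 0.75 mL + 1.5 mL = 2.25 mL total → factor 2.25/0.75 = 3
Step 4: 1 mL brought to 2.5 mL → factor 2.5/1 = 2.5
Step 5: 2.5 mL + 28.75 mL = 31.25 mL total → factor 31.25/2.5 = 12.5
Product of known-step factors = 1875
Overall factor = 3.00 mM / (160 nM) = 18750
Step-2 factor = 18750 / 1875 = 10
v = 1000 μL / 10 = 100 μL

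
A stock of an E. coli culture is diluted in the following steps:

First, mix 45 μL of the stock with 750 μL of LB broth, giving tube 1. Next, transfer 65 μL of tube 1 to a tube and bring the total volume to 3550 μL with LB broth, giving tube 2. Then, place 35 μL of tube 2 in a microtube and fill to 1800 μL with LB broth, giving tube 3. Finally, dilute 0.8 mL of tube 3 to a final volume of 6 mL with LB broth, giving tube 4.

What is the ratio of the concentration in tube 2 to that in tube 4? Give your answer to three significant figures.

386

Step 1: 45 μL + 750 μL = 795 μL total → factor 795/45 = 17.667
Step 2: 65 μL brought to 3550 μL → factor 3550/65 = 54.615
Step 3: 35 μL brought to 1800 μL → factor 1800/35 = 51.429
Step 4: 0.8 mL brought to 6 mL → factor 6/0.8 = 7.5
Dilution factor to tube 2 = 964.87; to tube 4 = 3.7216 × 10^5
[tube 2]/[tube 4] = (factor to tube 4)/(factor to tube 2) = 3.7216 × 10^5/964.87 = 386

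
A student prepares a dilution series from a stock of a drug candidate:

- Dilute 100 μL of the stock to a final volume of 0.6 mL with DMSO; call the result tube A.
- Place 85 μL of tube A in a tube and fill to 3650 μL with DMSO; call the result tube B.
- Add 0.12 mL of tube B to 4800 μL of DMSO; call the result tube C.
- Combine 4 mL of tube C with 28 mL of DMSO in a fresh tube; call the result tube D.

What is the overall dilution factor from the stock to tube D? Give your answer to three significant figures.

Step 1: 100 μL brought to 0.6 mL → factor 600/100 = 6
Step 2: 85 μL brought to 3650 μL → factor 3650/85 = 42.941
Step 3: 0.12 mL + 4800 μL = 4.92 mL total → factor 4.92/0.12 = 41
Step 4: 4 mL + 28 mL = 32 mL total → factor 32/4 = 8
Overall dilution factor = 6 × 42.941 × 41 × 8 = 84508

8.45 × 10^4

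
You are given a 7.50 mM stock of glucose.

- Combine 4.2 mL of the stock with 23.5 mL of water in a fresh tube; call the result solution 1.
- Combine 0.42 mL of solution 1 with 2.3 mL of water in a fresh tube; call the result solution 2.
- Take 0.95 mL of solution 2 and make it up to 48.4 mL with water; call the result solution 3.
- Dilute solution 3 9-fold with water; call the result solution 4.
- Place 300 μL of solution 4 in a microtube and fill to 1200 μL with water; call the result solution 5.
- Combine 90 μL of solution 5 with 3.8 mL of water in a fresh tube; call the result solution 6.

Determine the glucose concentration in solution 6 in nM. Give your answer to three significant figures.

Step 1: 4.2 mL + 23.5 mL = 27.7 mL total → factor 27.7/4.2 = 6.5952
Step 2: 0.42 mL + 2.3 mL = 2.72 mL total → factor 2.72/0.42 = 6.4762
Step 3: 0.95 mL brought to 48.4 mL → factor 48.4/0.95 = 50.947
Step 4: 9-fold → factor 9
Step 5: 300 μL brought to 1200 μL → factor 1200/300 = 4
Step 6: 90 μL + 3.8 mL = 3890 μL total → factor 3890/90 = 43.222
Overall dilution factor = 6.5952 × 6.4762 × 50.947 × 9 × 4 × 43.222 = 3.386 × 10^6
Final = 7.50 mM / 3.386 × 10^6 = 2.215 × 10^-6 mM = 2.22 nM

2.22 nM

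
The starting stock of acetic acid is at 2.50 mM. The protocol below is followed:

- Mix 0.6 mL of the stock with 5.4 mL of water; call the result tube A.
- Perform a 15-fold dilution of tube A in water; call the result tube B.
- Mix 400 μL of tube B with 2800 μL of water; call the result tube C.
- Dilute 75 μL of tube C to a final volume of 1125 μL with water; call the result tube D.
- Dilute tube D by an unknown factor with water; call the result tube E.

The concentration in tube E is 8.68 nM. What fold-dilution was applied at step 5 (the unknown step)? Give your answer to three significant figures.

16.0-fold

Step 1: 0.6 mL + 5.4 mL = 6 mL total → factor 6/0.6 = 10
Step 2: 15-fold → factor 15
Step 3: 400 μL + 2800 μL = 3200 μL total → factor 3200/400 = 8
Step 4: 75 μL brought to 1125 μL → factor 1125/75 = 15
Step 5: unknown factor x
Product of known-step factors = 18000
Overall factor = 2.50 mM / (8.68 nM) = 2.8802 × 10^5
x = 2.8802 × 10^5 / 18000 = 16.0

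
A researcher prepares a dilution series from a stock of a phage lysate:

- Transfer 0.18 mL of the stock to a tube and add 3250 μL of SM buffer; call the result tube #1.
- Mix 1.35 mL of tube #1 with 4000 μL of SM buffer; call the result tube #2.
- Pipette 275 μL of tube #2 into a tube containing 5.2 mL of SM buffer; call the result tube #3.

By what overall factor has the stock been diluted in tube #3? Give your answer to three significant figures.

Step 1: 0.18 mL + 3250 μL = 3.43 mL total → factor 3.43/0.18 = 19.056
Step 2: 1.35 mL + 4000 μL = 5.35 mL total → factor 5.35/1.35 = 3.963
Step 3: 275 μL + 5.2 mL = 5475 μL total → factor 5475/275 = 19.909
Overall dilution factor = 19.056 × 3.963 × 19.909 = 1503.5

1.50 × 10^3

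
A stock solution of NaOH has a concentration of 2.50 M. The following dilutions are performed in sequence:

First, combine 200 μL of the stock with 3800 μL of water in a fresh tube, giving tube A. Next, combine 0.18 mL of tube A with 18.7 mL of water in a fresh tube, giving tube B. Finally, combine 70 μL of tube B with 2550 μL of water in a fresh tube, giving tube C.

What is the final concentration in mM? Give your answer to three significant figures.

Step 1: 200 μL + 3800 μL = 4000 μL total → factor 4000/200 = 20
Step 2: 0.18 mL + 18.7 mL = 18.88 mL total → factor 18.88/0.18 = 104.89
Step 3: 70 μL + 2550 μL = 2620 μL total → factor 2620/70 = 37.429
Overall dilution factor = 20 × 104.89 × 37.429 = 78517
Final = 2.50 M / 78517 = 3.184 × 10^-5 M = 0.0318 mM

0.0318 mM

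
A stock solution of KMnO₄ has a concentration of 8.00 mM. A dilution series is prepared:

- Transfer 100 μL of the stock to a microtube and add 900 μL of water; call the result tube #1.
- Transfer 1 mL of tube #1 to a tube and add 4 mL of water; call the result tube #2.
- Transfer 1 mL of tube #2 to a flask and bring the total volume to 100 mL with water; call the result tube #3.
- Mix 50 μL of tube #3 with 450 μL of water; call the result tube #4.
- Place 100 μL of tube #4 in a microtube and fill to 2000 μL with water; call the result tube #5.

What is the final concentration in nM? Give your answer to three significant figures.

Step 1: 100 μL + 900 μL = 1000 μL total → factor 1000/100 = 10
Step 2: 1 mL + 4 mL = 5 mL total → factor 5/1 = 5
Step 3: 1 mL brought to 100 mL → factor 100/1 = 100
Step 4: 50 μL + 450 μL = 500 μL total → factor 500/50 = 10
Step 5: 100 μL brought to 2000 μL → factor 2000/100 = 20
Overall dilution factor = 10 × 5 × 100 × 10 × 20 = 1 × 10^6
Final = 8.00 mM / 1 × 10^6 = 8.000 × 10^-6 mM = 8.00 nM

8.00 nM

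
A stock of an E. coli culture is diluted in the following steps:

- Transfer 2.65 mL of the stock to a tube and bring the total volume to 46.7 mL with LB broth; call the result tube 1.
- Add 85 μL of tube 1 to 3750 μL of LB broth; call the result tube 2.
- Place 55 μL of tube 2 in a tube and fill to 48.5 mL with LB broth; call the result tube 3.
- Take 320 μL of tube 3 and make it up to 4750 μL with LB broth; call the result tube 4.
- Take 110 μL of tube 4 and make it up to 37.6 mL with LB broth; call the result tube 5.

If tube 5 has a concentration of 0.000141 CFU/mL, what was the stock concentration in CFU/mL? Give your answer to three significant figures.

Step 1: 2.65 mL brought to 46.7 mL → factor 46.7/2.65 = 17.623
Step 2: 85 μL + 3750 μL = 3835 μL total → factor 3835/85 = 45.118
Step 3: 55 μL brought to 48.5 mL → factor 48500/55 = 881.82
Step 4: 320 μL brought to 4750 μL → factor 4750/320 = 14.844
Step 5: 110 μL brought to 37.6 mL → factor 37600/110 = 341.82
Overall dilution factor = 17.623 × 45.118 × 881.82 × 14.844 × 341.82 = 3.5574 × 10^9
Stock = 0.000141 CFU/mL × 3.5574 × 10^9 = 5.02 × 10^5 CFU/mL

5.02 × 10^5 CFU/mL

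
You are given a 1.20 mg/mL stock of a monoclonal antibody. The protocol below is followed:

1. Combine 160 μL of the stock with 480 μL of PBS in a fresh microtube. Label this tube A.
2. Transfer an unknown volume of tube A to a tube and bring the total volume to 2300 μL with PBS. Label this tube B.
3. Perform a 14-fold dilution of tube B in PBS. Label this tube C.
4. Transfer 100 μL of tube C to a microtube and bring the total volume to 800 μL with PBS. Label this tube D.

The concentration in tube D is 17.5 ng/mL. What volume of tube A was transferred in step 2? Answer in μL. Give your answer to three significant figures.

Step 1: 160 μL + 480 μL = 640 μL total → factor 640/160 = 4
Step 2: v brought to 2300 μL → factor = 2300 μL/v
Step 3: 14-fold → factor 14
Step 4: 100 μL brought to 800 μL → factor 800/100 = 8
Product of known-step factors = 448
Overall factor = 1.20 mg/mL / (17.5 ng/mL) = 68571
Step-2 factor = 68571 / 448 = 153.06
v = 2300 μL / 153.06 = 15.0 μL

15.0 μL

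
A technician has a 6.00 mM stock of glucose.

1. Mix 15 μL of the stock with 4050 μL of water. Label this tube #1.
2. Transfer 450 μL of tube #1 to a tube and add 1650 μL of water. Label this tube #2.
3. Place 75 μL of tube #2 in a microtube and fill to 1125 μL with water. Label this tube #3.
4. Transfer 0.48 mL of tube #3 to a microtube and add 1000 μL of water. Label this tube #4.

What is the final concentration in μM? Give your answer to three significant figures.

Step 1: 15 μL + 4050 μL = 4065 μL total → factor 4065/15 = 271
Step 2: 450 μL + 1650 μL = 2100 μL total → factor 2100/450 = 4.6667
Step 3: 75 μL brought to 1125 μL → factor 1125/75 = 15
Step 4: 0.48 mL + 1000 μL = 1.48 mL total → factor 1.48/0.48 = 3.0833
Overall dilution factor = 271 × 4.6667 × 15 × 3.0833 = 58491
Final = 6.00 mM / 58491 = 0.0001026 mM = 0.103 μM

0.103 μM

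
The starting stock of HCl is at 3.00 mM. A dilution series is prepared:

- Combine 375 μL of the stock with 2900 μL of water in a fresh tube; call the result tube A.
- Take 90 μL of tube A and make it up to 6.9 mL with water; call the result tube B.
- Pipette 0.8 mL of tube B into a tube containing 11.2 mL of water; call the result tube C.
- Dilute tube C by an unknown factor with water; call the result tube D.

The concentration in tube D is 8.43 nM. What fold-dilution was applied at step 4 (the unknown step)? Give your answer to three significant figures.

Step 1: 375 μL + 2900 μL = 3275 μL total → factor 3275/375 = 8.7333
Step 2: 90 μL brought to 6.9 mL → factor 6900/90 = 76.667
Step 3: 0.8 mL + 11.2 mL = 12 mL total → factor 12/0.8 = 15
Step 4: unknown factor x
Product of known-step factors = 10043
Overall factor = 3.00 mM / (8.43 nM) = 3.5587 × 10^5
x = 3.5587 × 10^5 / 10043 = 35.4

35.4-fold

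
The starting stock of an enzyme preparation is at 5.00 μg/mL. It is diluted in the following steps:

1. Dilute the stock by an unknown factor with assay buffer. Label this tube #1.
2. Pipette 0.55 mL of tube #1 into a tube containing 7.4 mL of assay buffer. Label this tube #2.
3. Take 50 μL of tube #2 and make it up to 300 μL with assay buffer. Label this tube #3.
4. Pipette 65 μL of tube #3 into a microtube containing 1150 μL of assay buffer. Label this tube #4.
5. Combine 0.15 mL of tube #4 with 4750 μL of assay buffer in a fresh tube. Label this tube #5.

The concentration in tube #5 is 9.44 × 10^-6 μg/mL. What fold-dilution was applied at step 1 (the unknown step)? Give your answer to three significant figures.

Step 1: unknown factor x
Step 2: 0.55 mL + 7.4 mL = 7.95 mL total → factor 7.95/0.55 = 14.455
Step 3: 50 μL brought to 300 μL → factor 300/50 = 6
Step 4: 65 μL + 1150 μL = 1215 μL total → factor 1215/65 = 18.692
Step 5: 0.15 mL + 4750 μL = 4.9 mL total → factor 4.9/0.15 = 32.667
Product of known-step factors = 52957
Overall factor = 5.00 μg/mL / (9.44 × 10^-6 μg/mL) = 5.2966 × 10^5
x = 5.2966 × 10^5 / 52957 = 10.0

10.0-fold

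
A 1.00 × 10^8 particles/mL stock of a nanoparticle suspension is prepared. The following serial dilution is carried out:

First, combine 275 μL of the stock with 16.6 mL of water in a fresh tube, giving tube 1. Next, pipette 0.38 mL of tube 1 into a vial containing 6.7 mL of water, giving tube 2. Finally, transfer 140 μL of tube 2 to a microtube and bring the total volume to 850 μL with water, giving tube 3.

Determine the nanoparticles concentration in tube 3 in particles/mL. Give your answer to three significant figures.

Step 1: 275 μL + 16.6 mL = 16875 μL total → factor 16875/275 = 61.364
Step 2: 0.38 mL + 6.7 mL = 7.08 mL total → factor 7.08/0.38 = 18.632
Step 3: 140 μL brought to 850 μL → factor 850/140 = 6.0714
Overall dilution factor = 61.364 × 18.632 × 6.0714 = 6941.5
Final = 1.00 × 10^8 particles/mL / 6941.5 = 1.44 × 10^4 particles/mL

1.44 × 10^4 particles/mL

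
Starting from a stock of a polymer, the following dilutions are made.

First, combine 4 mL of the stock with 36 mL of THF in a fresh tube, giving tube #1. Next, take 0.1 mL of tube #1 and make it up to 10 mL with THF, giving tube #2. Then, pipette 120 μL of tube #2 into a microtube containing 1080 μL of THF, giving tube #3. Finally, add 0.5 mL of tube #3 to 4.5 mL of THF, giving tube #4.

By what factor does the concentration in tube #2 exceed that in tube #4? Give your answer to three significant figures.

Step 1: 4 mL + 36 mL = 40 mL total → factor 40/4 = 10
Step 2: 0.1 mL brought to 10 mL → factor 10/0.1 = 100
Step 3: 120 μL + 1080 μL = 1200 μL total → factor 1200/120 = 10
Step 4: 0.5 mL + 4.5 mL = 5 mL total → factor 5/0.5 = 10
Dilution factor to tube #2 = 1000; to tube #4 = 1 × 10^5
[tube #2]/[tube #4] = (factor to tube #4)/(factor to tube #2) = 1 × 10^5/1000 = 100

100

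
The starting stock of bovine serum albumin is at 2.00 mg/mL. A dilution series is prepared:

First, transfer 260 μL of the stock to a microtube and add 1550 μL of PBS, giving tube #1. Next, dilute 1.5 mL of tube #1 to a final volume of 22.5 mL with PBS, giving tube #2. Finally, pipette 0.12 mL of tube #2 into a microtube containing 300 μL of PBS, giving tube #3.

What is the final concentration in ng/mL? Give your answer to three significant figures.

Step 1: 260 μL + 1550 μL = 1810 μL total → factor 1810/260 = 6.9615
Step 2: 1.5 mL brought to 22.5 mL → factor 22.5/1.5 = 15
Step 3: 0.12 mL + 300 μL = 0.42 mL total → factor 0.42/0.12 = 3.5
Overall dilution factor = 6.9615 × 15 × 3.5 = 365.48
Final = 2.00 mg/mL / 365.48 = 0.005472 mg/mL = 5.47 × 10^3 ng/mL

5.47 × 10^3 ng/mL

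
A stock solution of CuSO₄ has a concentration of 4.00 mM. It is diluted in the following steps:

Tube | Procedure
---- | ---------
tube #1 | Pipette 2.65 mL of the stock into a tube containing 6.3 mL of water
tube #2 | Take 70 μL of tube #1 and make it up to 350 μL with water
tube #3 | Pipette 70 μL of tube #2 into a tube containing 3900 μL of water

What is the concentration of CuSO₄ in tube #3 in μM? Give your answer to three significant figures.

Step 1: 2.65 mL + 6.3 mL = 8.95 mL total → factor 8.95/2.65 = 3.3774
Step 2: 70 μL brought to 350 μL → factor 350/70 = 5
Step 3: 70 μL + 3900 μL = 3970 μL total → factor 3970/70 = 56.714
Overall dilution factor = 3.3774 × 5 × 56.714 = 957.72
Final = 4.00 mM / 957.72 = 0.004177 mM = 4.18 μM

4.18 μM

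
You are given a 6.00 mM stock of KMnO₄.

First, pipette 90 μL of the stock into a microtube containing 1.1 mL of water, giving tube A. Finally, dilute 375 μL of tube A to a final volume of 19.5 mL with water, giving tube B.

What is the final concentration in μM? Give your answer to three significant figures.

Step 1: 90 μL + 1.1 mL = 1190 μL total → factor 1190/90 = 13.222
Step 2: 375 μL brought to 19.5 mL → factor 19500/375 = 52
Overall dilution factor = 13.222 × 52 = 687.56
Final = 6.00 mM / 687.56 = 0.008727 mM = 8.73 μM

8.73 μM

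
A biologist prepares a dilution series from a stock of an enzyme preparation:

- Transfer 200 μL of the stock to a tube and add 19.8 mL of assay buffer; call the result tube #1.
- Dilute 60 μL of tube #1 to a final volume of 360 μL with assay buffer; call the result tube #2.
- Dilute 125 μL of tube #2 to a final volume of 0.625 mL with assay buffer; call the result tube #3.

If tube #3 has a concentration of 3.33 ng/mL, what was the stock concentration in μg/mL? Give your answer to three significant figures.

9.99 μg/mL

Step 1: 200 μL + 19.8 mL = 20000 μL total → factor 20000/200 = 100
Step 2: 60 μL brought to 360 μL → factor 360/60 = 6
Step 3: 125 μL brought to 0.625 mL → factor 625/125 = 5
Overall dilution factor = 100 × 6 × 5 = 3000
Stock = 3.33 ng/mL × 3000 = 9990 ng/mL = 9.99 μg/mL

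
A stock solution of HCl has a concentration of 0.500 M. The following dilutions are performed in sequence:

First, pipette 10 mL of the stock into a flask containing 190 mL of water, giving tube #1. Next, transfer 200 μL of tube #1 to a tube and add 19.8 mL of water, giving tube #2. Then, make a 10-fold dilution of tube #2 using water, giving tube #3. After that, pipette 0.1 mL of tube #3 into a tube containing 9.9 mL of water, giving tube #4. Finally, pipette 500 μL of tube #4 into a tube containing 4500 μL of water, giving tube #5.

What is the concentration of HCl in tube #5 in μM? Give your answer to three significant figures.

Step 1: 10 mL + 190 mL = 200 mL total → factor 200/10 = 20
Step 2: 200 μL + 19.8 mL = 20000 μL total → factor 20000/200 = 100
Step 3: 10-fold → factor 10
Step 4: 0.1 mL + 9.9 mL = 10 mL total → factor 10/0.1 = 100
Step 5: 500 μL + 4500 μL = 5000 μL total → factor 5000/500 = 10
Overall dilution factor = 20 × 100 × 10 × 100 × 10 = 2 × 10^7
Final = 0.500 M / 2 × 10^7 = 2.500 × 10^-8 M = 0.0250 μM

0.0250 μM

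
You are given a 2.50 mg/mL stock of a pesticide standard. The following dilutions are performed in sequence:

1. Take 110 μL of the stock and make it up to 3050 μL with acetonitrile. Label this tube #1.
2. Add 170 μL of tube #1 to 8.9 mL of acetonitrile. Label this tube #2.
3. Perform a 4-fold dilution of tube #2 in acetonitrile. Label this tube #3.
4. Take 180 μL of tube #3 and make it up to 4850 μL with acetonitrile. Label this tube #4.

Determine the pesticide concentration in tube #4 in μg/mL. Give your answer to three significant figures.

Step 1: 110 μL brought to 3050 μL → factor 3050/110 = 27.727
Step 2: 170 μL + 8.9 mL = 9070 μL total → factor 9070/170 = 53.353
Step 3: 4-fold → factor 4
Step 4: 180 μL brought to 4850 μL → factor 4850/180 = 26.944
Overall dilution factor = 27.727 × 53.353 × 4 × 26.944 = 1.5944 × 10^5
Final = 2.50 mg/mL / 1.5944 × 10^5 = 1.568 × 10^-5 mg/mL = 0.0157 μg/mL

0.0157 μg/mL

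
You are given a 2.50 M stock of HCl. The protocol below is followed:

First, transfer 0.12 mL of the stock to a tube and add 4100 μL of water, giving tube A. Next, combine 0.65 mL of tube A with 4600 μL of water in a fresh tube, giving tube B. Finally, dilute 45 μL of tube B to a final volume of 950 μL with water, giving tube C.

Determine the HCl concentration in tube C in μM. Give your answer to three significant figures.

Step 1: 0.12 mL + 4100 μL = 4.22 mL total → factor 4.22/0.12 = 35.167
Step 2: 0.65 mL + 4600 μL = 5.25 mL total → factor 5.25/0.65 = 8.0769
Step 3: 45 μL brought to 950 μL → factor 950/45 = 21.111
Overall dilution factor = 35.167 × 8.0769 × 21.111 = 5996.4
Final = 2.50 M / 5996.4 = 0.0004169 M = 417 μM

417 μM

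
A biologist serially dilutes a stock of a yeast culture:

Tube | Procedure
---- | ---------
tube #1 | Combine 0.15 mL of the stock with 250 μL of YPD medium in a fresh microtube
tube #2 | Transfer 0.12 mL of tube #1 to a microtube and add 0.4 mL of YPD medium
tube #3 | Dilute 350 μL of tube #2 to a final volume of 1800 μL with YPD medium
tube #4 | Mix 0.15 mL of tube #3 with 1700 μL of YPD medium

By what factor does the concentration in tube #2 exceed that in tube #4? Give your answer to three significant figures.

Step 1: 0.15 mL + 250 μL = 0.4 mL total → factor 0.4/0.15 = 2.6667
Step 2: 0.12 mL + 0.4 mL = 0.52 mL total → factor 0.52/0.12 = 4.3333
Step 3: 350 μL brought to 1800 μL → factor 1800/350 = 5.1429
Step 4: 0.15 mL + 1700 μL = 1.85 mL total → factor 1.85/0.15 = 12.333
Dilution factor to tube #2 = 11.556; to tube #4 = 732.95
[tube #2]/[tube #4] = (factor to tube #4)/(factor to tube #2) = 732.95/11.556 = 63.4

63.4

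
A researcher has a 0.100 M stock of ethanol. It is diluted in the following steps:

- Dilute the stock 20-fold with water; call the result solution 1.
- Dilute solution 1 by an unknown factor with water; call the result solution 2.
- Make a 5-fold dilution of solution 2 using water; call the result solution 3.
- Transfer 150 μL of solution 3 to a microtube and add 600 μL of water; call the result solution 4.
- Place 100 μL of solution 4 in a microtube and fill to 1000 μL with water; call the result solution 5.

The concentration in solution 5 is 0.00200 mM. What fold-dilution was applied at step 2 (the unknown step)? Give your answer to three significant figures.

Step 1: 20-fold → factor 20
Step 2: unknown factor x
Step 3: 5-fold → factor 5
Step 4: 150 μL + 600 μL = 750 μL total → factor 750/150 = 5
Step 5: 100 μL brought to 1000 μL → factor 1000/100 = 10
Product of known-step factors = 5000
Overall factor = 0.100 M / (0.00200 mM) = 50000
x = 50000 / 5000 = 10.0

10.0-fold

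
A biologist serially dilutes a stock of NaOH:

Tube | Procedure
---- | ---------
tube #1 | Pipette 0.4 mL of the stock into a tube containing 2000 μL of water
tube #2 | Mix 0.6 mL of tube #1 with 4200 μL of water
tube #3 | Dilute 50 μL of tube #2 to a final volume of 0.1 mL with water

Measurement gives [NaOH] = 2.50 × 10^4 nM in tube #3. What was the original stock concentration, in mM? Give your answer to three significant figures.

Step 1: 0.4 mL + 2000 μL = 2.4 mL total → factor 2.4/0.4 = 6
Step 2: 0.6 mL + 4200 μL = 4.8 mL total → factor 4.8/0.6 = 8
Step 3: 50 μL brought to 0.1 mL → factor 100/50 = 2
Overall dilution factor = 6 × 8 × 2 = 96
Stock = 2.50 × 10^4 nM × 96 = 2.400 × 10^6 nM = 2.40 mM

2.40 mM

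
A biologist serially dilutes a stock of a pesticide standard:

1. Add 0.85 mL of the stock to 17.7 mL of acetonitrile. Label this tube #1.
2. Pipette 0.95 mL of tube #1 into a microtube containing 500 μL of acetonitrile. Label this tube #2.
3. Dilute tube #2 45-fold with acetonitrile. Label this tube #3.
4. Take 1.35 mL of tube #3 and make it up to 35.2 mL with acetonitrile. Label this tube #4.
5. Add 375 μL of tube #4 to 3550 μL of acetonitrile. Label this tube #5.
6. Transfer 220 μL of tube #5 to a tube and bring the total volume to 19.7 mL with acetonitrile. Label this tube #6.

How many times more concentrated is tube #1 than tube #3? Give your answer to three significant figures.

68.7

Step 1: 0.85 mL + 17.7 mL = 18.55 mL total → factor 18.55/0.85 = 21.824
Step 2: 0.95 mL + 500 μL = 1.45 mL total → factor 1.45/0.95 = 1.5263
Step 3: 45-fold → factor 45
Dilution factor to tube #1 = 21.824; to tube #3 = 1498.9
[tube #1]/[tube #3] = (factor to tube #3)/(factor to tube #1) = 1498.9/21.824 = 68.7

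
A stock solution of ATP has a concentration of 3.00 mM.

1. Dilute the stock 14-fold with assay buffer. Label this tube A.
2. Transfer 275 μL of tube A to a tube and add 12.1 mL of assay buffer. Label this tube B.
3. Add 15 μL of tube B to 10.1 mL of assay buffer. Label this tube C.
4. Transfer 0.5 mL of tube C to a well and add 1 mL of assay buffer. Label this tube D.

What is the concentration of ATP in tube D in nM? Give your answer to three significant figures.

2.35 nM

Step 1: 14-fold → factor 14
Step 2: 275 μL + 12.1 mL = 12375 μL total → factor 12375/275 = 45
Step 3: 15 μL + 10.1 mL = 10115 μL total → factor 10115/15 = 674.33
Step 4: 0.5 mL + 1 mL = 1.5 mL total → factor 1.5/0.5 = 3
Overall dilution factor = 14 × 45 × 674.33 × 3 = 1.2745 × 10^6
Final = 3.00 mM / 1.2745 × 10^6 = 2.354 × 10^-6 mM = 2.35 nM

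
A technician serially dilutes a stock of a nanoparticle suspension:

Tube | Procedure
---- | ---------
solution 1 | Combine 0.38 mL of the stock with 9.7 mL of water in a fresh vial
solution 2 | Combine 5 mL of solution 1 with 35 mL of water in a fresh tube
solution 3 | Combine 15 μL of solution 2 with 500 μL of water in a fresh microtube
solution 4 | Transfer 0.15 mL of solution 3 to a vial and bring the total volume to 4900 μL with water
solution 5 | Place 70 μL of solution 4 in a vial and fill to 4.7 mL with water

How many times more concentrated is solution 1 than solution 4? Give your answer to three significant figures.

Step 1: 0.38 mL + 9.7 mL = 10.08 mL total → factor 10.08/0.38 = 26.526
Step 2: 5 mL + 35 mL = 40 mL total → factor 40/5 = 8
Step 3: 15 μL + 500 μL = 515 μL total → factor 515/15 = 34.333
Step 4: 0.15 mL brought to 4900 μL → factor 4.9/0.15 = 32.667
Dilution factor to solution 1 = 26.526; to solution 4 = 2.3801 × 10^5
[solution 1]/[solution 4] = (factor to solution 4)/(factor to solution 1) = 2.3801 × 10^5/26.526 = 8.97 × 10^3

8.97 × 10^3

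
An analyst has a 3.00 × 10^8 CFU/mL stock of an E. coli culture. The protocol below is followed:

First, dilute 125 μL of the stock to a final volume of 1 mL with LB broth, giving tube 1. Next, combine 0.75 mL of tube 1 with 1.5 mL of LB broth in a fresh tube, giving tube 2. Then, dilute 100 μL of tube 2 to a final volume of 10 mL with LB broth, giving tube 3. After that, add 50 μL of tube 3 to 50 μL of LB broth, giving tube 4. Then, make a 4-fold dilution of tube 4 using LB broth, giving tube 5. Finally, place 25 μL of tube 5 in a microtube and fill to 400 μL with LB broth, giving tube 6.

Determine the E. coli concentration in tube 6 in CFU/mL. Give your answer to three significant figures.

Step 1: 125 μL brought to 1 mL → factor 1000/125 = 8
Step 2: 0.75 mL + 1.5 mL = 2.25 mL total → factor 2.25/0.75 = 3
Step 3: 100 μL brought to 10 mL → factor 10000/100 = 100
Step 4: 50 μL + 50 μL = 100 μL total → factor 100/50 = 2
Step 5: 4-fold → factor 4
Step 6: 25 μL brought to 400 μL → factor 400/25 = 16
Overall dilution factor = 8 × 3 × 100 × 2 × 4 × 16 = 3.072 × 10^5
Final = 3.00 × 10^8 CFU/mL / 3.072 × 10^5 = 977 CFU/mL

977 CFU/mL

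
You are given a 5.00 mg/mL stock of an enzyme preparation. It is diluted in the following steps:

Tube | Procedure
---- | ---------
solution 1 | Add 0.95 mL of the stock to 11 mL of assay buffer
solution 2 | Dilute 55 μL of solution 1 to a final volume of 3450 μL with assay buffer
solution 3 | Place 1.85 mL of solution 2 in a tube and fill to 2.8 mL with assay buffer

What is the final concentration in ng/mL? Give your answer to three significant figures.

4.19 × 10^3 ng/mL

Step 1: 0.95 mL + 11 mL = 11.95 mL total → factor 11.95/0.95 = 12.579
Step 2: 55 μL brought to 3450 μL → factor 3450/55 = 62.727
Step 3: 1.85 mL brought to 2.8 mL → factor 2.8/1.85 = 1.5135
Overall dilution factor = 12.579 × 62.727 × 1.5135 = 1194.2
Final = 5.00 mg/mL / 1194.2 = 0.004187 mg/mL = 4.19 × 10^3 ng/mL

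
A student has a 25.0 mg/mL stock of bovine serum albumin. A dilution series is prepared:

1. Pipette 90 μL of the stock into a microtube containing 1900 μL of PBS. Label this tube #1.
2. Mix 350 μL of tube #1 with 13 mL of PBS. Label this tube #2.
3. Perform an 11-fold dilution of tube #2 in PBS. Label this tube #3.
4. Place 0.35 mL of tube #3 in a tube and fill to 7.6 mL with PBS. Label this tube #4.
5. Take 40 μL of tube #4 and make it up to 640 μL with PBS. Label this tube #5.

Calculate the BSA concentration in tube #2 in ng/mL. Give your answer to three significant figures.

Step 1: 90 μL + 1900 μL = 1990 μL total → factor 1990/90 = 22.111
Step 2: 350 μL + 13 mL = 13350 μL total → factor 13350/350 = 38.143
Dilution factor through tube #2 = 22.111 × 38.143 = 843.38
[tube #2] = 25.0 mg/mL / 843.38 = 0.02964 mg/mL = 2.96 × 10^4 ng/mL

2.96 × 10^4 ng/mL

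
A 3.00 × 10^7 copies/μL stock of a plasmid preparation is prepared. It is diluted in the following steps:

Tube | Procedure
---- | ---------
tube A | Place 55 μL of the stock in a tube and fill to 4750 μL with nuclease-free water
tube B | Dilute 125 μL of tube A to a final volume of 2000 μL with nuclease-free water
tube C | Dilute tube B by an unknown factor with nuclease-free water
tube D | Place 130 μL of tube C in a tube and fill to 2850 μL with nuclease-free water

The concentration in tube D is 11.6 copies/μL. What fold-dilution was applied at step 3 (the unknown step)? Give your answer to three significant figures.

Step 1: 55 μL brought to 4750 μL → factor 4750/55 = 86.364
Step 2: 125 μL brought to 2000 μL → factor 2000/125 = 16
Step 3: unknown factor x
Step 4: 130 μL brought to 2850 μL → factor 2850/130 = 21.923
Product of known-step factors = 30294
Overall factor = 3.00 × 10^7 copies/μL / (11.6 copies/μL) = 2.5862 × 10^6
x = 2.5862 × 10^6 / 30294 = 85.4

85.4-fold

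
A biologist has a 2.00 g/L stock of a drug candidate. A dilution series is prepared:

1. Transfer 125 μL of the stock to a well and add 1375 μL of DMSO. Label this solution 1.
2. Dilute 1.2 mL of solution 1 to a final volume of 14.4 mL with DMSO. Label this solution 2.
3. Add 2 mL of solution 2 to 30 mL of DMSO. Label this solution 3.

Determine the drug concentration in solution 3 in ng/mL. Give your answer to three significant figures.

Step 1: 125 μL + 1375 μL = 1500 μL total → factor 1500/125 = 12
Step 2: 1.2 mL brought to 14.4 mL → factor 14.4/1.2 = 12
Step 3: 2 mL + 30 mL = 32 mL total → factor 32/2 = 16
Overall dilution factor = 12 × 12 × 16 = 2304
Final = 2.00 g/L / 2304 = 0.0008681 g/L = 868 ng/mL

868 ng/mL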